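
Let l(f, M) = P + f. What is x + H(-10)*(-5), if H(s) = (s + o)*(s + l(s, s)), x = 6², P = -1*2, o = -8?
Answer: -1944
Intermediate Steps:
P = -2
l(f, M) = -2 + f
x = 36
H(s) = (-8 + s)*(-2 + 2*s) (H(s) = (s - 8)*(s + (-2 + s)) = (-8 + s)*(-2 + 2*s))
x + H(-10)*(-5) = 36 + (16 - 18*(-10) + 2*(-10)²)*(-5) = 36 + (16 + 180 + 2*100)*(-5) = 36 + (16 + 180 + 200)*(-5) = 36 + 396*(-5) = 36 - 1980 = -1944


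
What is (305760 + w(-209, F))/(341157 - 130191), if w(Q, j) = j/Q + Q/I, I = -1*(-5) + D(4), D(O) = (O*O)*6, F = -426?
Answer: 6454287185/4453281294 ≈ 1.4493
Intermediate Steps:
D(O) = 6*O² (D(O) = O²*6 = 6*O²)
I = 101 (I = -1*(-5) + 6*4² = 5 + 6*16 = 5 + 96 = 101)
w(Q, j) = Q/101 + j/Q (w(Q, j) = j/Q + Q/101 = Q/101 + j/Q)
(305760 + w(-209, F))/(341157 - 130191) = (305760 + ((1/101)*(-209) - 426/(-209)))/(341157 - 130191) = (305760 + (-209/101 - 426*(-1/209)))/210966 = (305760 + (-209/101 + 426/209))*(1/210966) = (305760 - 655/21109)*(1/210966) = (6454287185/21109)*(1/210966) = 6454287185/4453281294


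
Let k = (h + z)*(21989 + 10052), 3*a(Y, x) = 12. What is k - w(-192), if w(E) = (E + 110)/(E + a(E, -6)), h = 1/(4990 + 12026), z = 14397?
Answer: 368921021776403/799752 ≈ 4.6129e+8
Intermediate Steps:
a(Y, x) = 4 (a(Y, x) = (⅓)*12 = 4)
h = 1/17016 ≈ 5.8768e-5
w(E) = (110 + E)/(4 + E) (w(E) = (E + 110)/(E + 4) = (110 + E)/(4 + E))
k = 7849383449473/17016 (k = (1/17016 + 14397)*(21989 + 10052) = (244979353/17016)*32041 = 7849383449473/17016 ≈ 4.6129e+8)
k - w(-192) = 7849383449473/17016 - (110 - 192)/(4 - 192) = 7849383449473/17016 - (-82)/(-188) = 7849383449473/17016 - (-1)*(-82)/188 = 7849383449473/17016 - 1*41/94 = 7849383449473/17016 - 41/94 = 368921021776403/799752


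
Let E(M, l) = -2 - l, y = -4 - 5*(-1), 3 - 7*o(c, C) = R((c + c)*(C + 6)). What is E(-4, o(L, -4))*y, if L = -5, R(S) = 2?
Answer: -15/7 ≈ -2.1429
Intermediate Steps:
o(c, C) = 1/7 (o(c, C) = 3/7 - 1/7*2 = 3/7 - 2/7 = 1/7)
y = 1 (y = -4 + 5 = 1)
E(-4, o(L, -4))*y = (-2 - 1*1/7)*1 = (-2 - 1/7)*1 = -15/7*1 = -15/7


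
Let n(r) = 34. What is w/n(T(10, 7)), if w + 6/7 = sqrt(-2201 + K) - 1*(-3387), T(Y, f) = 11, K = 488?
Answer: 23703/238 + I*sqrt(1713)/34 ≈ 99.592 + 1.2173*I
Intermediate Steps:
w = 23703/7 + I*sqrt(1713) (w = -6/7 + (sqrt(-2201 + 488) - 1*(-3387)) = -6/7 + (sqrt(-1713) + 3387) = -6/7 + (I*sqrt(1713) + 3387) = -6/7 + (3387 + I*sqrt(1713)) = 23703/7 + I*sqrt(1713) ≈ 3386.1 + 41.388*I)
w/n(T(10, 7)) = (23703/7 + I*sqrt(1713))/34 = (23703/7 + I*sqrt(1713))*(1/34) = 23703/238 + I*sqrt(1713)/34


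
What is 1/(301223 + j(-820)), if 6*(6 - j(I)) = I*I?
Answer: 3/567487 ≈ 5.2865e-6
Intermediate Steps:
j(I) = 6 - I²/6 (j(I) = 6 - I*I/6 = 6 - I²/6)
1/(301223 + j(-820)) = 1/(301223 + (6 - ⅙*(-820)²)) = 1/(301223 + (6 - ⅙*672400)) = 1/(301223 + (6 - 336200/3)) = 1/(301223 - 336182/3) = 1/(567487/3) = 3/567487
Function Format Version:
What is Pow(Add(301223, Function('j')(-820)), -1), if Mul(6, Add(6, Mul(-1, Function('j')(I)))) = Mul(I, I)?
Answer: Rational(3, 567487) ≈ 5.2865e-6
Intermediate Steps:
Function('j')(I) = Add(6, Mul(Rational(-1, 6), Pow(I, 2))) (Function('j')(I) = Add(6, Mul(Rational(-1, 6), Mul(I, I))) = Add(6, Mul(Rational(-1, 6), Pow(I, 2))))
Pow(Add(301223, Function('j')(-820)), -1) = Pow(Add(301223, Add(6, Mul(Rational(-1, 6), Pow(-820, 2)))), -1) = Pow(Add(301223, Add(6, Mul(Rational(-1, 6), 672400))), -1) = Pow(Add(301223, Add(6, Rational(-336200, 3))), -1) = Pow(Add(301223, Rational(-336182, 3)), -1) = Pow(Rational(567487, 3), -1) = Rational(3, 567487)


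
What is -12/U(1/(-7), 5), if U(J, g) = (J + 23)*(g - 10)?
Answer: 21/200 ≈ 0.10500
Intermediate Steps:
U(J, g) = (-10 + g)*(23 + J) (U(J, g) = (23 + J)*(-10 + g) = (-10 + g)*(23 + J))
-12/U(1/(-7), 5) = -12/(-230 - 10/(-7) + 23*5 + 5/(-7)) = -12/(-230 - 10*(-⅐) + 115 - ⅐*5) = -12/(-230 + 10/7 + 115 - 5/7) = -12/(-800/7) = -12*(-7/800) = 21/200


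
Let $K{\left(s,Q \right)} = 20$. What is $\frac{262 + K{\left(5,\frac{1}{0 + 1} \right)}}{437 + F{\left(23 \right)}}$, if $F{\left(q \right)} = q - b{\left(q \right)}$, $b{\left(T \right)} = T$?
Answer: $\frac{282}{437} \approx 0.64531$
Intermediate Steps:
$F{\left(q \right)} = 0$ ($F{\left(q \right)} = q - q = 0$)
$\frac{262 + K{\left(5,\frac{1}{0 + 1} \right)}}{437 + F{\left(23 \right)}} = \frac{262 + 20}{437 + 0} = \frac{282}{437}$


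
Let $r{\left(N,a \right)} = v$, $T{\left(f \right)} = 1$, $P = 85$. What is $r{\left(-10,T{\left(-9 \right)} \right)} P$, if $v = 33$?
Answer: $2805$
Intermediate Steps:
$r{\left(N,a \right)} = 33$
$r{\left(-10,T{\left(-9 \right)} \right)} P = 33 \cdot 85 = 2805$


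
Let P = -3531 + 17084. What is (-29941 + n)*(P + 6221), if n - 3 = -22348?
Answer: -1033903364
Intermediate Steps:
P = 13553
n = -22345 (n = 3 - 22348 = -22345)
(-29941 + n)*(P + 6221) = (-29941 - 22345)*(13553 + 6221) = -52286*19774 = -1033903364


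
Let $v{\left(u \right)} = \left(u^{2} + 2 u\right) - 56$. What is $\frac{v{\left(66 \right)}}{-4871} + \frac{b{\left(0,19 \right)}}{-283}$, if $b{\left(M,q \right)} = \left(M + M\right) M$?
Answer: $- \frac{4432}{4871} \approx -0.90987$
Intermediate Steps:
$b{\left(M,q \right)} = 2 M^{2}$ ($b{\left(M,q \right)} = 2 M M = 2 M^{2}$)
$v{\left(u \right)} = -56 + u^{2} + 2 u$
$\frac{v{\left(66 \right)}}{-4871} + \frac{b{\left(0,19 \right)}}{-283} = \frac{-56 + 66^{2} + 2 \cdot 66}{-4871} + \frac{2 \cdot 0^{2}}{-283} = \left(-56 + 4356 + 132\right) \left(- \frac{1}{4871}\right) + 2 \cdot 0 \left(- \frac{1}{283}\right) = 4432 \left(- \frac{1}{4871}\right) + 0 \left(- \frac{1}{283}\right) = - \frac{4432}{4871} + 0 = - \frac{4432}{4871}$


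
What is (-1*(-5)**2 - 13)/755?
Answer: -38/755 ≈ -0.050331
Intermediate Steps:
(-1*(-5)**2 - 13)/755 = (-1*25 - 13)*(1/755) = (-25 - 13)*(1/755) = -38*1/755 = -38/755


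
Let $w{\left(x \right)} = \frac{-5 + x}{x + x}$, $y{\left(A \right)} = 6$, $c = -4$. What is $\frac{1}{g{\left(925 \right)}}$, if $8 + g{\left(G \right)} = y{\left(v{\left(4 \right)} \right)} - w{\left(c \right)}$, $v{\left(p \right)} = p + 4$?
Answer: $- \frac{8}{25} \approx -0.32$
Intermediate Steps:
$v{\left(p \right)} = 4 + p$
$w{\left(x \right)} = \frac{-5 + x}{2 x}$
$g{\left(G \right)} = - \frac{25}{8}$ ($g{\left(G \right)} = -8 + \left(6 - \frac{-5 - 4}{2 \left(-4\right)}\right) = -8 + \left(6 - \frac{1}{2} \left(- \frac{1}{4}\right) \left(-9\right)\right) = -8 + \left(6 - \frac{9}{8}\right) = -8 + \frac{39}{8} = - \frac{25}{8}$)
$\frac{1}{g{\left(925 \right)}} = \frac{1}{- \frac{25}{8}} = - \frac{8}{25}$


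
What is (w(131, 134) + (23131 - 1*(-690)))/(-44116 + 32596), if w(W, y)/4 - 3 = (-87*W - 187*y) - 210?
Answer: 122827/11520 ≈ 10.662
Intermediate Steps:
w(W, y) = -828 - 748*y - 348*W (w(W, y) = 12 + 4*((-87*W - 187*y) - 210) = 12 + 4*((-187*y - 87*W) - 210) = 12 + 4*(-210 - 187*y - 87*W) = 12 + (-840 - 748*y - 348*W) = -828 - 748*y - 348*W)
(w(131, 134) + (23131 - 1*(-690)))/(-44116 + 32596) = ((-828 - 748*134 - 348*131) + (23131 - 1*(-690)))/(-44116 + 32596) = ((-828 - 100232 - 45588) + (23131 + 690))/(-11520) = (-146648 + 23821)*(-1/11520) = -122827*(-1/11520) = 122827/11520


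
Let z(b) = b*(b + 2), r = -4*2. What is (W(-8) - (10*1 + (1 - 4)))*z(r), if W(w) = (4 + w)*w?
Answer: 1200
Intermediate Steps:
r = -8
W(w) = w*(4 + w)
z(b) = b*(2 + b)
(W(-8) - (10*1 + (1 - 4)))*z(r) = (-8*(4 - 8) - (10*1 + (1 - 4)))*(-8*(2 - 8)) = (-8*(-4) - (10 - 3))*(-8*(-6)) = (32 - 1*7)*48 = (32 - 7)*48 = 25*48 = 1200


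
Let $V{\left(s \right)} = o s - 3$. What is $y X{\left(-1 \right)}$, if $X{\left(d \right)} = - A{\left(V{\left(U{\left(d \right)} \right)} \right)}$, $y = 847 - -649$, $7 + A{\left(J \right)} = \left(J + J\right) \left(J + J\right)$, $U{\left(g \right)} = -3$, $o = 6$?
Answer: $-2628472$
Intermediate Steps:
$V{\left(s \right)} = -3 + 6 s$ ($V{\left(s \right)} = 6 s - 3 = -3 + 6 s$)
$A{\left(J \right)} = -7 + 4 J^{2}$ ($A{\left(J \right)} = -7 + \left(J + J\right) \left(J + J\right) = -7 + 2 J 2 J = -7 + 4 J^{2}$)
$y = 1496$ ($y = 847 + 649 = 1496$)
$X{\left(d \right)} = -1757$ ($X{\left(d \right)} = - (-7 + 4 \left(-3 + 6 \left(-3\right)\right)^{2}) = - (-7 + 4 \left(-3 - 18\right)^{2}) = - (-7 + 4 \left(-21\right)^{2}) = - (-7 + 4 \cdot 441) = - (-7 + 1764) = \left(-1\right) 1757 = -1757$)
$y X{\left(-1 \right)} = 1496 \left(-1757\right) = -2628472$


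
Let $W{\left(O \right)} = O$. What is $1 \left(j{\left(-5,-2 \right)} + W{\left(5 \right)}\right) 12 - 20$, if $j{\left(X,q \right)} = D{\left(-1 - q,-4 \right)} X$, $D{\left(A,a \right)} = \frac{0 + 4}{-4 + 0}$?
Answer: $100$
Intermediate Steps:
$D{\left(A,a \right)} = -1$ ($D{\left(A,a \right)} = \frac{4}{-4} = 4 \left(- \frac{1}{4}\right) = -1$)
$j{\left(X,q \right)} = - X$
$1 \left(j{\left(-5,-2 \right)} + W{\left(5 \right)}\right) 12 - 20 = 1 \left(\left(-1\right) \left(-5\right) + 5\right) 12 - 20 = 1 \left(5 + 5\right) 12 - 20 = 1 \cdot 10 \cdot 12 - 20 = 10 \cdot 12 - 20 = 120 - 20 = 100$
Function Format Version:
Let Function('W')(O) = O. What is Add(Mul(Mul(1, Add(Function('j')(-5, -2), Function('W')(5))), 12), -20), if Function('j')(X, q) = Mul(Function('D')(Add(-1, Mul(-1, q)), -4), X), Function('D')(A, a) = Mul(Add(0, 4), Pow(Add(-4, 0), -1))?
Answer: 100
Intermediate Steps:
Function('D')(A, a) = -1 (Function('D')(A, a) = Mul(4, Pow(-4, -1)) = Mul(4, Rational(-1, 4)) = -1)
Function('j')(X, q) = Mul(-1, X)
Add(Mul(Mul(1, Add(Function('j')(-5, -2), Function('W')(5))), 12), -20) = Add(Mul(Mul(1, Add(Mul(-1, -5), 5)), 12), -20) = Add(Mul(Mul(1, Add(5, 5)), 12), -20) = Add(Mul(Mul(1, 10), 12), -20) = Add(Mul(10, 12), -20) = Add(120, -20) = 100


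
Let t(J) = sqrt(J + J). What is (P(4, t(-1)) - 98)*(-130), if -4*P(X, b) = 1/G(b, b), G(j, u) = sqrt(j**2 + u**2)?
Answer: 12740 - 65*I/4 ≈ 12740.0 - 16.25*I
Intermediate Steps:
t(J) = sqrt(2)*sqrt(J) (t(J) = sqrt(2*J) = sqrt(2)*sqrt(J))
P(X, b) = -sqrt(2)/(8*sqrt(b**2)) (P(X, b) = -1/(4*sqrt(b**2 + b**2)) = -sqrt(2)/(2*sqrt(b**2))/4 = -sqrt(2)/(8*sqrt(b**2)))
(P(4, t(-1)) - 98)*(-130) = (-sqrt(2)/(8*sqrt((sqrt(2)*sqrt(-1))**2)) - 98)*(-130) = (-sqrt(2)/(8*sqrt((sqrt(2)*I)**2)) - 98)*(-130) = (-sqrt(2)/(8*sqrt((I*sqrt(2))**2)) - 98)*(-130) = (-sqrt(2)/(8*sqrt(-2)) - 98)*(-130) = (-sqrt(2)*(-I*sqrt(2)/2)/8 - 98)*(-130) = (I/8 - 98)*(-130) = (-98 + I/8)*(-130) = 12740 - 65*I/4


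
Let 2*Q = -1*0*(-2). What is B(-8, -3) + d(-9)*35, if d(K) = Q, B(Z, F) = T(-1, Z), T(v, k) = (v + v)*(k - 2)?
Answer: 20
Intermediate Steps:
T(v, k) = 2*v*(-2 + k) (T(v, k) = (2*v)*(-2 + k) = 2*v*(-2 + k))
B(Z, F) = 4 - 2*Z (B(Z, F) = 2*(-1)*(-2 + Z) = 4 - 2*Z)
Q = 0 (Q = (-1*0*(-2))/2 = (0*(-2))/2 = (½)*0 = 0)
d(K) = 0
B(-8, -3) + d(-9)*35 = (4 - 2*(-8)) + 0*35 = (4 + 16) + 0 = 20 + 0 = 20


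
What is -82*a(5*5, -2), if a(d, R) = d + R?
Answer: -1886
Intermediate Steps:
a(d, R) = R + d
-82*a(5*5, -2) = -82*(-2 + 5*5) = -82*(-2 + 25) = -82*23 = -1886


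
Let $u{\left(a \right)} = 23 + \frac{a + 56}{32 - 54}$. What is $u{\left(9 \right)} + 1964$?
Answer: $\frac{43649}{22} \approx 1984.0$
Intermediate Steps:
$u{\left(a \right)} = \frac{225}{11} - \frac{a}{22}$ ($u{\left(a \right)} = 23 + \frac{56 + a}{-22} = 23 + \left(56 + a\right) \left(- \frac{1}{22}\right) = 23 - \left(\frac{28}{11} + \frac{a}{22}\right) = \frac{225}{11} - \frac{a}{22}$)
$u{\left(9 \right)} + 1964 = \left(\frac{225}{11} - \frac{9}{22}\right) + 1964 = \frac{441}{22} + 1964 = \frac{43649}{22}$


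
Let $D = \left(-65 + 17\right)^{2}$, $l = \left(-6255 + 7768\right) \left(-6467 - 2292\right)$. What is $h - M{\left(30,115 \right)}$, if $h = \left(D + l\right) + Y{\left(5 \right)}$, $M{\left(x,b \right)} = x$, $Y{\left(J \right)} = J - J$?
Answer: $-13250093$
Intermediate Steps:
$Y{\left(J \right)} = 0$
$l = -13252367$ ($l = 1513 \left(-8759\right) = -13252367$)
$D = 2304$ ($D = \left(-48\right)^{2} = 2304$)
$h = -13250063$ ($h = \left(2304 - 13252367\right) + 0 = -13250063 + 0 = -13250063$)
$h - M{\left(30,115 \right)} = -13250063 - 30 = -13250093$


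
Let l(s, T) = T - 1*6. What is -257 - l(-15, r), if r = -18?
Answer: -233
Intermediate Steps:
l(s, T) = -6 + T (l(s, T) = T - 6 = -6 + T)
-257 - l(-15, r) = -257 - (-6 - 18) = -257 - 1*(-24) = -257 + 24 = -233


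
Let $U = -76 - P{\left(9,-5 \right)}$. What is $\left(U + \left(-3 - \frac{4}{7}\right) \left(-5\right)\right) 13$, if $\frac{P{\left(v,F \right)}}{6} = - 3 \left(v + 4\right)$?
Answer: $\frac{16003}{7} \approx 2286.1$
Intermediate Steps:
$P{\left(v,F \right)} = -72 - 18 v$ ($P{\left(v,F \right)} = 6 \left(- 3 \left(v + 4\right)\right) = 6 \left(- 3 \left(4 + v\right)\right) = 6 \left(-12 - 3 v\right) = -72 - 18 v$)
$U = 158$ ($U = -76 - \left(-72 - 162\right) = -76 - -234 = -76 + 234 = 158$)
$\left(U + \left(-3 - \frac{4}{7}\right) \left(-5\right)\right) 13 = \left(158 + \left(-3 - \frac{4}{7}\right) \left(-5\right)\right) 13 = \left(158 - - \frac{125}{7}\right) 13 = \left(158 + \frac{125}{7}\right) 13 = \frac{1231}{7} \cdot 13 = \frac{16003}{7}$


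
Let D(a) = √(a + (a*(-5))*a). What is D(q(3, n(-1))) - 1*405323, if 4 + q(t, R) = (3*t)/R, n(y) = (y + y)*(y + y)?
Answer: -405323 + I*√273/4 ≈ -4.0532e+5 + 4.1307*I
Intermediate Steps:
n(y) = 4*y² (n(y) = (2*y)*(2*y) = 4*y²)
q(t, R) = -4 + 3*t/R (q(t, R) = -4 + (3*t)/R = -4 + 3*t/R)
D(a) = √(a - 5*a²) (D(a) = √(a + (-5*a)*a) = √(a - 5*a²))
D(q(3, n(-1))) - 1*405323 = √((-4 + 3*3/(4*(-1)²))*(1 - 5*(-4 + 3*3/(4*(-1)²)))) - 1*405323 = √((-4 + 3*3/(4*1))*(1 - 5*(-4 + 3*3/(4*1)))) - 405323 = √((-4 + 3*3/4)*(1 - 5*(-4 + 3*3/4))) - 405323 = √((-4 + 3*3*(¼))*(1 - 5*(-4 + 3*3*(¼)))) - 405323 = √((-4 + 9/4)*(1 - 5*(-4 + 9/4))) - 405323 = √(-7*(1 - 5*(-7/4))/4) - 405323 = √(-7*(1 + 35/4)/4) - 405323 = √(-7/4*39/4) - 405323 = √(-273/16) - 405323 = I*√273/4 - 405323 = -405323 + I*√273/4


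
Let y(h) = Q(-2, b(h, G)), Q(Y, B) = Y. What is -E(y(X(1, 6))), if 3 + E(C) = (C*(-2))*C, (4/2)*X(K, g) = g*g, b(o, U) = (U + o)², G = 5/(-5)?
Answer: 11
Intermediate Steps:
G = -1 (G = 5*(-⅕) = -1)
X(K, g) = g²/2 (X(K, g) = (g*g)/2 = g²/2)
y(h) = -2
E(C) = -3 - 2*C² (E(C) = -3 + (C*(-2))*C = -3 + (-2*C)*C = -3 - 2*C²)
-E(y(X(1, 6))) = -(-3 - 2*(-2)²) = -(-3 - 2*4) = -(-3 - 8) = -1*(-11) = 11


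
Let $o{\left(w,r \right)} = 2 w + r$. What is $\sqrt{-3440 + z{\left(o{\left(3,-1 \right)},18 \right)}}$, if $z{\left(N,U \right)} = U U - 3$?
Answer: $i \sqrt{3119} \approx 55.848 i$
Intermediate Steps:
$o{\left(w,r \right)} = r + 2 w$
$z{\left(N,U \right)} = -3 + U^{2}$ ($z{\left(N,U \right)} = U^{2} - 3 = -3 + U^{2}$)
$\sqrt{-3440 + z{\left(o{\left(3,-1 \right)},18 \right)}} = \sqrt{-3440 - \left(3 - 18^{2}\right)} = \sqrt{-3440 + \left(-3 + 324\right)} = \sqrt{-3440 + 321} = \sqrt{-3119} = i \sqrt{3119}$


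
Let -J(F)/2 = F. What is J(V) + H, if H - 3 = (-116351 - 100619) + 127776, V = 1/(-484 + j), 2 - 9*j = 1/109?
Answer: -42328887155/474587 ≈ -89191.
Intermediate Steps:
j = 217/981 (j = 2/9 - 1/9/109 = 2/9 - 1/9*1/109 = 2/9 - 1/981 = 217/981 ≈ 0.22120)
V = -981/474587 (V = 1/(-484 + 217/981) = 1/(-474587/981) = -981/474587 ≈ -0.0020671)
J(F) = -2*F
H = -89191 (H = 3 + ((-116351 - 100619) + 127776) = 3 + (-216970 + 127776) = 3 - 89194 = -89191)
J(V) + H = -2*(-981/474587) - 89191 = 1962/474587 - 89191 = -42328887155/474587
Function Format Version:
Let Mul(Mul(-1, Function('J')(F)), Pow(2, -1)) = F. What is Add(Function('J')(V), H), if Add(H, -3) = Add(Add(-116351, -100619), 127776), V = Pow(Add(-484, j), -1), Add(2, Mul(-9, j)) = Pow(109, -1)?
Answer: Rational(-42328887155, 474587) ≈ -89191.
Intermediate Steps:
j = Rational(217, 981) (j = Add(Rational(2, 9), Mul(Rational(-1, 9), Pow(109, -1))) = Add(Rational(2, 9), Mul(Rational(-1, 9), Rational(1, 109))) = Add(Rational(2, 9), Rational(-1, 981)) = Rational(217, 981) ≈ 0.22120)
V = Rational(-981, 474587) (V = Pow(Add(-484, Rational(217, 981)), -1) = Pow(Rational(-474587, 981), -1) = Rational(-981, 474587) ≈ -0.0020671)
Function('J')(F) = Mul(-2, F)
H = -89191 (H = Add(3, Add(Add(-116351, -100619), 127776)) = Add(3, Add(-216970, 127776)) = Add(3, -89194) = -89191)
Add(Function('J')(V), H) = Add(Mul(-2, Rational(-981, 474587)), -89191) = Add(Rational(1962, 474587), -89191) = Rational(-42328887155, 474587)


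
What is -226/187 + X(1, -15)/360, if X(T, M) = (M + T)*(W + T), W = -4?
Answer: -12251/11220 ≈ -1.0919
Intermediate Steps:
X(T, M) = (-4 + T)*(M + T) (X(T, M) = (M + T)*(-4 + T) = (-4 + T)*(M + T))
-226/187 + X(1, -15)/360 = -226/187 + (1² - 4*(-15) - 4*1 - 15*1)/360 = -226*1/187 + (1 + 60 - 4 - 15)*(1/360) = -226/187 + 42*(1/360) = -226/187 + 7/60 = -12251/11220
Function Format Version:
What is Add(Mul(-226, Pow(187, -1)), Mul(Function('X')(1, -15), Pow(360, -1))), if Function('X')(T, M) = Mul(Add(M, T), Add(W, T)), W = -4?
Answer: Rational(-12251, 11220) ≈ -1.0919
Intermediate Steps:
Function('X')(T, M) = Mul(Add(-4, T), Add(M, T)) (Function('X')(T, M) = Mul(Add(M, T), Add(-4, T)) = Mul(Add(-4, T), Add(M, T)))
Add(Mul(-226, Pow(187, -1)), Mul(Function('X')(1, -15), Pow(360, -1))) = Add(Mul(-226, Pow(187, -1)), Mul(Add(Pow(1, 2), Mul(-4, -15), Mul(-4, 1), Mul(-15, 1)), Pow(360, -1))) = Add(Mul(-226, Rational(1, 187)), Mul(Add(1, 60, -4, -15), Rational(1, 360))) = Add(Rational(-226, 187), Mul(42, Rational(1, 360))) = Add(Rational(-226, 187), Rational(7, 60)) = Rational(-12251, 11220)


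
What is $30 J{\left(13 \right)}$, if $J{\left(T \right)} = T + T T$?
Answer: $5460$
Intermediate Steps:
$J{\left(T \right)} = T + T^{2}$
$30 J{\left(13 \right)} = 30 \cdot 13 \left(1 + 13\right) = 30 \cdot 13 \cdot 14 = 30 \cdot 182 = 5460$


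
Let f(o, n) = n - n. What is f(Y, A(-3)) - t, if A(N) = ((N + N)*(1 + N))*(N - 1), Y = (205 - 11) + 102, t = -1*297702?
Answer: 297702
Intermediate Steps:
t = -297702
Y = 296 (Y = 194 + 102 = 296)
A(N) = 2*N*(1 + N)*(-1 + N) (A(N) = ((2*N)*(1 + N))*(-1 + N) = (2*N*(1 + N))*(-1 + N) = 2*N*(1 + N)*(-1 + N))
f(o, n) = 0
f(Y, A(-3)) - t = 0 - 1*(-297702) = 0 + 297702 = 297702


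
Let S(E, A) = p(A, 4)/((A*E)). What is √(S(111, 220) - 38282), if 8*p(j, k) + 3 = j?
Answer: I*√91315797609630/48840 ≈ 195.66*I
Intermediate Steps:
p(j, k) = -3/8 + j/8
S(E, A) = (-3/8 + A/8)/(A*E) (S(E, A) = (-3/8 + A/8)/((A*E)) = (-3/8 + A/8)*(1/(A*E)) = (-3/8 + A/8)/(A*E))
√(S(111, 220) - 38282) = √((⅛)*(-3 + 220)/(220*111) - 38282) = √((⅛)*(1/220)*(1/111)*217 - 38282) = √(217/195360 - 38282) = √(-7478771303/195360) = I*√91315797609630/48840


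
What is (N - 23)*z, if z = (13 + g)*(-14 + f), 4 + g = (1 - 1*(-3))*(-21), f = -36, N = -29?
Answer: -195000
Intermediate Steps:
g = -88 (g = -4 + (1 - 1*(-3))*(-21) = -4 + (1 + 3)*(-21) = -4 + 4*(-21) = -4 - 84 = -88)
z = 3750 (z = (13 - 88)*(-14 - 36) = -75*(-50) = 3750)
(N - 23)*z = (-29 - 23)*3750 = -52*3750 = -195000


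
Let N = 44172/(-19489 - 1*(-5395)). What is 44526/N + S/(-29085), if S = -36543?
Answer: -56329201856/3965255 ≈ -14206.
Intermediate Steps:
N = -818/261 (N = 44172/(-19489 + 5395) = 44172/(-14094) = 44172*(-1/14094) = -818/261 ≈ -3.1341)
44526/N + S/(-29085) = 44526/(-818/261) - 36543/(-29085) = 44526*(-261/818) - 36543*(-1/29085) = -5810643/409 + 12181/9695 = -56329201856/3965255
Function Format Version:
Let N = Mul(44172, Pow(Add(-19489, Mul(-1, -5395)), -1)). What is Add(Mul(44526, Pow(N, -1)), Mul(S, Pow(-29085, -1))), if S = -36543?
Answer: Rational(-56329201856, 3965255) ≈ -14206.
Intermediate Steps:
N = Rational(-818, 261) (N = Mul(44172, Pow(Add(-19489, 5395), -1)) = Mul(44172, Pow(-14094, -1)) = Mul(44172, Rational(-1, 14094)) = Rational(-818, 261) ≈ -3.1341)
Add(Mul(44526, Pow(N, -1)), Mul(S, Pow(-29085, -1))) = Add(Mul(44526, Pow(Rational(-818, 261), -1)), Mul(-36543, Pow(-29085, -1))) = Add(Mul(44526, Rational(-261, 818)), Mul(-36543, Rational(-1, 29085))) = Add(Rational(-5810643, 409), Rational(12181, 9695)) = Rational(-56329201856, 3965255)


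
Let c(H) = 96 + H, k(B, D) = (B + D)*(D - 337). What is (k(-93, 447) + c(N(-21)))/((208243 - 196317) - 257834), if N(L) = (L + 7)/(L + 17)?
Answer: -78079/491816 ≈ -0.15876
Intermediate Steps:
k(B, D) = (-337 + D)*(B + D) (k(B, D) = (B + D)*(-337 + D) = (-337 + D)*(B + D))
N(L) = (7 + L)/(17 + L)
(k(-93, 447) + c(N(-21)))/((208243 - 196317) - 257834) = ((447² - 337*(-93) - 337*447 - 93*447) + (96 + (7 - 21)/(17 - 21)))/((208243 - 196317) - 257834) = ((199809 + 31341 - 150639 - 41571) + (96 - 14/(-4)))/(11926 - 257834) = (38940 + (96 - ¼*(-14)))/(-245908) = (38940 + (96 + 7/2))*(-1/245908) = (38940 + 199/2)*(-1/245908) = (78079/2)*(-1/245908) = -78079/491816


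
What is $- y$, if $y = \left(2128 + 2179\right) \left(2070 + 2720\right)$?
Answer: $-20630530$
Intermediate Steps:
$y = 20630530$ ($y = 4307 \cdot 4790 = 20630530$)
$- y = \left(-1\right) 20630530 = -20630530$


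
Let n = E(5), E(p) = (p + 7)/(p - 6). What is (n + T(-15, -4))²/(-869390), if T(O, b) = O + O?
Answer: -882/434695 ≈ -0.0020290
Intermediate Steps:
E(p) = (7 + p)/(-6 + p)
T(O, b) = 2*O
n = -12 (n = (7 + 5)/(-6 + 5) = 12/(-1) = -1*12 = -12)
(n + T(-15, -4))²/(-869390) = (-12 + 2*(-15))²/(-869390) = (-12 - 30)²*(-1/869390) = (-42)²*(-1/869390) = 1764*(-1/869390) = -882/434695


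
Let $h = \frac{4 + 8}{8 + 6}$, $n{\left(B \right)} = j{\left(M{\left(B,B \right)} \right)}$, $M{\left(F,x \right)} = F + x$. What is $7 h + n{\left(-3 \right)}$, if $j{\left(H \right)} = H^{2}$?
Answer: $42$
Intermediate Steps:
$n{\left(B \right)} = 4 B^{2}$ ($n{\left(B \right)} = \left(B + B\right)^{2} = \left(2 B\right)^{2} = 4 B^{2}$)
$h = \frac{6}{7}$ ($h = \frac{12}{14} = 12 \cdot \frac{1}{14} = \frac{6}{7} \approx 0.85714$)
$7 h + n{\left(-3 \right)} = 7 \cdot \frac{6}{7} + 4 \left(-3\right)^{2} = 6 + 4 \cdot 9 = 6 + 36 = 42$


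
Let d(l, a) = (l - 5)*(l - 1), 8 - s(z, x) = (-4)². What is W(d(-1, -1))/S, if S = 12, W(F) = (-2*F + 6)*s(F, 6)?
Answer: 12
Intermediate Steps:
s(z, x) = -8 (s(z, x) = 8 - 1*(-4)² = 8 - 1*16 = 8 - 16 = -8)
d(l, a) = (-1 + l)*(-5 + l) (d(l, a) = (-5 + l)*(-1 + l) = (-1 + l)*(-5 + l))
W(F) = -48 + 16*F (W(F) = (-2*F + 6)*(-8) = (6 - 2*F)*(-8) = -48 + 16*F)
W(d(-1, -1))/S = (-48 + 16*(5 + (-1)² - 6*(-1)))/12 = (-48 + 16*(5 + 1 + 6))*(1/12) = (-48 + 16*12)*(1/12) = (-48 + 192)*(1/12) = 144*(1/12) = 12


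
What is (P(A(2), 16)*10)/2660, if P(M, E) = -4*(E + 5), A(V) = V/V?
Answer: -6/19 ≈ -0.31579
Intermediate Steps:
A(V) = 1
P(M, E) = -20 - 4*E (P(M, E) = -4*(5 + E) = -20 - 4*E)
(P(A(2), 16)*10)/2660 = ((-20 - 4*16)*10)/2660 = ((-20 - 64)*10)*(1/2660) = -84*10*(1/2660) = -840*1/2660 = -6/19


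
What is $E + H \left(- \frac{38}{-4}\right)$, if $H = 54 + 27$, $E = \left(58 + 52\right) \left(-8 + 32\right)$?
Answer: $\frac{6819}{2} \approx 3409.5$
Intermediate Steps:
$E = 2640$ ($E = 110 \cdot 24 = 2640$)
$H = 81$
$E + H \left(- \frac{38}{-4}\right) = 2640 + 81 \left(- \frac{38}{-4}\right) = 2640 + 81 \left(\left(-38\right) \left(- \frac{1}{4}\right)\right) = 2640 + 81 \cdot \frac{19}{2} = 2640 + \frac{1539}{2} = \frac{6819}{2}$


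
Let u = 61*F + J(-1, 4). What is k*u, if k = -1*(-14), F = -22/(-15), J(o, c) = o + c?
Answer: 19418/15 ≈ 1294.5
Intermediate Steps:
J(o, c) = c + o
F = 22/15 (F = -22*(-1/15) = 22/15 ≈ 1.4667)
k = 14
u = 1387/15 (u = 61*(22/15) + (4 - 1) = 1342/15 + 3 = 1387/15 ≈ 92.467)
k*u = 14*(1387/15) = 19418/15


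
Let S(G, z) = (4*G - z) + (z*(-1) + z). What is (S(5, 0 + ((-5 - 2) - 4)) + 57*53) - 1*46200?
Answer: -43148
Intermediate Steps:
S(G, z) = -z + 4*G (S(G, z) = (-z + 4*G) + (-z + z) = (-z + 4*G) + 0 = -z + 4*G)
(S(5, 0 + ((-5 - 2) - 4)) + 57*53) - 1*46200 = ((-(0 + ((-5 - 2) - 4)) + 4*5) + 57*53) - 1*46200 = ((-(0 + (-7 - 4)) + 20) + 3021) - 46200 = ((-(0 - 11) + 20) + 3021) - 46200 = ((-1*(-11) + 20) + 3021) - 46200 = ((11 + 20) + 3021) - 46200 = (31 + 3021) - 46200 = 3052 - 46200 = -43148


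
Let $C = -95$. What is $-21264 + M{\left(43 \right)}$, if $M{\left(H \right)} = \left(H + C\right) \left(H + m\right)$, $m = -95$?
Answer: $-18560$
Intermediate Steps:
$M{\left(H \right)} = \left(-95 + H\right)^{2}$ ($M{\left(H \right)} = \left(H - 95\right) \left(H - 95\right) = \left(-95 + H\right) \left(-95 + H\right) = \left(-95 + H\right)^{2}$)
$-21264 + M{\left(43 \right)} = -21264 + \left(9025 + 43^{2} - 8170\right) = -21264 + \left(9025 + 1849 - 8170\right) = -21264 + 2704 = -18560$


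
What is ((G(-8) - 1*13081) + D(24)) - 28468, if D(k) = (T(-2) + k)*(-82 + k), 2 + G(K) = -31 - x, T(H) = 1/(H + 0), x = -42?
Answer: -42903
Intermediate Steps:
T(H) = 1/H
G(K) = 9 (G(K) = -2 + (-31 - 1*(-42)) = -2 + (-31 + 42) = -2 + 11 = 9)
D(k) = (-82 + k)*(-½ + k) (D(k) = (1/(-2) + k)*(-82 + k) = (-½ + k)*(-82 + k) = (-82 + k)*(-½ + k))
((G(-8) - 1*13081) + D(24)) - 28468 = ((9 - 1*13081) + (41 + 24² - 165/2*24)) - 28468 = ((9 - 13081) + (41 + 576 - 1980)) - 28468 = (-13072 - 1363) - 28468 = -14435 - 28468 = -42903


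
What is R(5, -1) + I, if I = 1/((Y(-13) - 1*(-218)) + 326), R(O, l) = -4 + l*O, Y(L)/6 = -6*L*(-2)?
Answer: -3529/392 ≈ -9.0025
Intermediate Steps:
Y(L) = 72*L (Y(L) = 6*(-6*L*(-2)) = 6*(12*L) = 72*L)
R(O, l) = -4 + O*l
I = -1/392 (I = 1/((72*(-13) - 1*(-218)) + 326) = 1/((-936 + 218) + 326) = 1/(-718 + 326) = 1/(-392) = -1/392 ≈ -0.0025510)
R(5, -1) + I = (-4 + 5*(-1)) - 1/392 = (-4 - 5) - 1/392 = -9 - 1/392 = -3529/392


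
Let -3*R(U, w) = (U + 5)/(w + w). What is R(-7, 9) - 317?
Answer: -8558/27 ≈ -316.96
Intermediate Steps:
R(U, w) = -(5 + U)/(6*w) (R(U, w) = -(U + 5)/(3*(w + w)) = -(5 + U)/(3*(2*w)) = -(5 + U)*1/(2*w)/3 = -(5 + U)/(6*w))
R(-7, 9) - 317 = (⅙)*(-5 - 1*(-7))/9 - 317 = (⅙)*(⅑)*(-5 + 7) - 317 = (⅙)*(⅑)*2 - 317 = 1/27 - 317 = -8558/27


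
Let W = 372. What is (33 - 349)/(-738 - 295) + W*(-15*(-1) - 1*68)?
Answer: -20366312/1033 ≈ -19716.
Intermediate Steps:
(33 - 349)/(-738 - 295) + W*(-15*(-1) - 1*68) = (33 - 349)/(-738 - 295) + 372*(-15*(-1) - 1*68) = -316/(-1033) + 372*(15 - 68) = -316*(-1/1033) + 372*(-53) = 316/1033 - 19716 = -20366312/1033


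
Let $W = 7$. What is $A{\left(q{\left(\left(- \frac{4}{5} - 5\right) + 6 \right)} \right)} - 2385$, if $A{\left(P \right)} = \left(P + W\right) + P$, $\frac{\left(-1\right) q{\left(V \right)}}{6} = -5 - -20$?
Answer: $-2558$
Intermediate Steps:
$q{\left(V \right)} = -90$ ($q{\left(V \right)} = - 6 \left(-5 - -20\right) = - 6 \left(-5 + 20\right) = \left(-6\right) 15 = -90$)
$A{\left(P \right)} = 7 + 2 P$ ($A{\left(P \right)} = \left(P + 7\right) + P = \left(7 + P\right) + P = 7 + 2 P$)
$A{\left(q{\left(\left(- \frac{4}{5} - 5\right) + 6 \right)} \right)} - 2385 = \left(7 + 2 \left(-90\right)\right) - 2385 = \left(7 - 180\right) - 2385 = -173 - 2385 = -2558$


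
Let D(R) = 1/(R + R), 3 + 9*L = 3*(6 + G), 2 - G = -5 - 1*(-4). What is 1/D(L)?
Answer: 16/3 ≈ 5.3333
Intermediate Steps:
G = 3 (G = 2 - (-5 - 1*(-4)) = 2 - (-5 + 4) = 2 - 1*(-1) = 2 + 1 = 3)
L = 8/3 (L = -1/3 + (3*(6 + 3))/9 = -1/3 + (3*9)/9 = -1/3 + (1/9)*27 = -1/3 + 3 = 8/3 ≈ 2.6667)
D(R) = 1/(2*R)
1/D(L) = 1/(1/(2*(8/3))) = 1/((1/2)*(3/8)) = 1/(3/16) = 16/3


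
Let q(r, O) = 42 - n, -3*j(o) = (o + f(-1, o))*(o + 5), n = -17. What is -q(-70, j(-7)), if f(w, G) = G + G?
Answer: -59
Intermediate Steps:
f(w, G) = 2*G
j(o) = -o*(5 + o) (j(o) = -(o + 2*o)*(o + 5)/3 = -3*o*(5 + o)/3 = -o*(5 + o))
q(r, O) = 59 (q(r, O) = 42 - 1*(-17) = 42 + 17 = 59)
-q(-70, j(-7)) = -1*59 = -59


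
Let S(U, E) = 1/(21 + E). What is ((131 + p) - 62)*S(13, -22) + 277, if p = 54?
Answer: 154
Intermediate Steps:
((131 + p) - 62)*S(13, -22) + 277 = ((131 + 54) - 62)/(21 - 22) + 277 = (185 - 62)/(-1) + 277 = 123*(-1) + 277 = -123 + 277 = 154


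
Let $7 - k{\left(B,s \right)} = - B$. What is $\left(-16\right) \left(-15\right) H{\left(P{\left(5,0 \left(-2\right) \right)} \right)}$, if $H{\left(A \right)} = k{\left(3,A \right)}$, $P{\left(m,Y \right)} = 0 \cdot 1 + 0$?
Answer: $2400$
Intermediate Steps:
$P{\left(m,Y \right)} = 0$ ($P{\left(m,Y \right)} = 0 + 0 = 0$)
$k{\left(B,s \right)} = 7 + B$ ($k{\left(B,s \right)} = 7 - - B = 7 + B$)
$H{\left(A \right)} = 10$ ($H{\left(A \right)} = 7 + 3 = 10$)
$\left(-16\right) \left(-15\right) H{\left(P{\left(5,0 \left(-2\right) \right)} \right)} = \left(-16\right) \left(-15\right) 10 = 240 \cdot 10 = 2400$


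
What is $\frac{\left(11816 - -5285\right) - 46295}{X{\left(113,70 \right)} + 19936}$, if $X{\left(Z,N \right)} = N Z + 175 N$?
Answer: $- \frac{14597}{20048} \approx -0.7281$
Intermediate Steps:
$X{\left(Z,N \right)} = 175 N + N Z$
$\frac{\left(11816 - -5285\right) - 46295}{X{\left(113,70 \right)} + 19936} = \frac{\left(11816 - -5285\right) - 46295}{70 \left(175 + 113\right) + 19936} = \frac{\left(11816 + 5285\right) - 46295}{70 \cdot 288 + 19936} = \frac{17101 - 46295}{20160 + 19936} = - \frac{29194}{40096} = \left(-29194\right) \frac{1}{40096} = - \frac{14597}{20048}$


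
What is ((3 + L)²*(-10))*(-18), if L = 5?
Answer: 11520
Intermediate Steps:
((3 + L)²*(-10))*(-18) = ((3 + 5)²*(-10))*(-18) = (8²*(-10))*(-18) = (64*(-10))*(-18) = -640*(-18) = 11520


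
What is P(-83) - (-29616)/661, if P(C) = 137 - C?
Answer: 175036/661 ≈ 264.80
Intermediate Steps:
P(-83) - (-29616)/661 = (137 - 1*(-83)) - (-29616)/661 = (137 + 83) - (-29616)/661 = 220 - 1*(-29616/661) = 220 + 29616/661 = 175036/661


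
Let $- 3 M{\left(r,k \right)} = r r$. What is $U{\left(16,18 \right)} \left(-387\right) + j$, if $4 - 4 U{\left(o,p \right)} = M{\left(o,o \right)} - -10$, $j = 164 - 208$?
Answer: $- \frac{15439}{2} \approx -7719.5$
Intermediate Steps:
$j = -44$
$M{\left(r,k \right)} = - \frac{r^{2}}{3}$ ($M{\left(r,k \right)} = - \frac{r r}{3} = - \frac{r^{2}}{3}$)
$U{\left(o,p \right)} = - \frac{3}{2} + \frac{o^{2}}{12}$ ($U{\left(o,p \right)} = 1 - \frac{- \frac{o^{2}}{3} - -10}{4} = 1 - \frac{- \frac{o^{2}}{3} + 10}{4} = 1 - \frac{10 - \frac{o^{2}}{3}}{4} = 1 + \left(- \frac{5}{2} + \frac{o^{2}}{12}\right) = - \frac{3}{2} + \frac{o^{2}}{12}$)
$U{\left(16,18 \right)} \left(-387\right) + j = \left(- \frac{3}{2} + \frac{16^{2}}{12}\right) \left(-387\right) - 44 = \left(- \frac{3}{2} + \frac{1}{12} \cdot 256\right) \left(-387\right) - 44 = \left(- \frac{3}{2} + \frac{64}{3}\right) \left(-387\right) - 44 = \frac{119}{6} \left(-387\right) - 44 = - \frac{15351}{2} - 44 = - \frac{15439}{2}$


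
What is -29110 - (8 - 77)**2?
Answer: -33871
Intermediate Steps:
-29110 - (8 - 77)**2 = -29110 - 1*(-69)**2 = -29110 - 1*4761 = -29110 - 4761 = -33871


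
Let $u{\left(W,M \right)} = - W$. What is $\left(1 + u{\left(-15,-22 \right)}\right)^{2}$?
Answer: $256$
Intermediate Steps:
$\left(1 + u{\left(-15,-22 \right)}\right)^{2} = \left(1 - -15\right)^{2} = \left(1 + 15\right)^{2} = 16^{2} = 256$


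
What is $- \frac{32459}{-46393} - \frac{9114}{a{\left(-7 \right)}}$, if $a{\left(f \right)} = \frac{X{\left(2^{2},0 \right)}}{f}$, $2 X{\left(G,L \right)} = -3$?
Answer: $- \frac{1973154617}{46393} \approx -42531.0$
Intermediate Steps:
$X{\left(G,L \right)} = - \frac{3}{2}$ ($X{\left(G,L \right)} = \frac{1}{2} \left(-3\right) = - \frac{3}{2}$)
$a{\left(f \right)} = - \frac{3}{2 f}$
$- \frac{32459}{-46393} - \frac{9114}{a{\left(-7 \right)}} = - \frac{32459}{-46393} - \frac{9114}{\left(- \frac{3}{2}\right) \frac{1}{-7}} = \left(-32459\right) \left(- \frac{1}{46393}\right) - \frac{9114}{\left(- \frac{3}{2}\right) \left(- \frac{1}{7}\right)} = \frac{32459}{46393} - \frac{9114}{\frac{3}{14}} = \frac{32459}{46393} - 42532 = - \frac{1973154617}{46393}$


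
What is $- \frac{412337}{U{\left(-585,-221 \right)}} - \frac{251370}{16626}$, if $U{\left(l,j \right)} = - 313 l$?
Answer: $- \frac{8813769802}{507383955} \approx -17.371$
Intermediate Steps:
$- \frac{412337}{U{\left(-585,-221 \right)}} - \frac{251370}{16626} = - \frac{412337}{\left(-313\right) \left(-585\right)} - \frac{251370}{16626} = - \frac{412337}{183105} - \frac{41895}{2771} = - \frac{8813769802}{507383955}$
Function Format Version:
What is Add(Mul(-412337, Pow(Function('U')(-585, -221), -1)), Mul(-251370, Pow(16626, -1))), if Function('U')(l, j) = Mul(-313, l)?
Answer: Rational(-8813769802, 507383955) ≈ -17.371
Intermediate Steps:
Add(Mul(-412337, Pow(Function('U')(-585, -221), -1)), Mul(-251370, Pow(16626, -1))) = Add(Mul(-412337, Pow(Mul(-313, -585), -1)), Mul(-251370, Pow(16626, -1))) = Add(Mul(-412337, Pow(183105, -1)), Mul(-251370, Rational(1, 16626))) = Add(Mul(-412337, Rational(1, 183105)), Rational(-41895, 2771)) = Add(Rational(-412337, 183105), Rational(-41895, 2771)) = Rational(-8813769802, 507383955)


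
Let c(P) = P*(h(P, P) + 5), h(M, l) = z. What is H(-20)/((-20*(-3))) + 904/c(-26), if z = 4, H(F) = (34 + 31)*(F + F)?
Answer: -5522/117 ≈ -47.197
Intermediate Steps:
H(F) = 130*F (H(F) = 65*(2*F) = 130*F)
h(M, l) = 4
c(P) = 9*P (c(P) = P*(4 + 5) = P*9 = 9*P)
H(-20)/((-20*(-3))) + 904/c(-26) = (130*(-20))/((-20*(-3))) + 904/((9*(-26))) = -2600/60 + 904/(-234) = -2600*1/60 + 904*(-1/234) = -130/3 - 452/117 = -5522/117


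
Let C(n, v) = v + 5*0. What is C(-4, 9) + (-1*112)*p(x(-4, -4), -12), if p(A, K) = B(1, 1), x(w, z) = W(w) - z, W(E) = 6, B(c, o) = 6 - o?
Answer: -551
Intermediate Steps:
C(n, v) = v (C(n, v) = v + 0 = v)
x(w, z) = 6 - z
p(A, K) = 5 (p(A, K) = 6 - 1*1 = 6 - 1 = 5)
C(-4, 9) + (-1*112)*p(x(-4, -4), -12) = 9 - 1*112*5 = 9 - 112*5 = 9 - 560 = -551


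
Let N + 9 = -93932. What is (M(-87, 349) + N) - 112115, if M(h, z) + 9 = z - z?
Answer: -206065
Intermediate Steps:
M(h, z) = -9 (M(h, z) = -9 + (z - z) = -9 + 0 = -9)
N = -93941 (N = -9 - 93932 = -93941)
(M(-87, 349) + N) - 112115 = (-9 - 93941) - 112115 = -93950 - 112115 = -206065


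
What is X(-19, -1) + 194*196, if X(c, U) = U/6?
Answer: 228143/6 ≈ 38024.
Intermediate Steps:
X(c, U) = U/6 (X(c, U) = U*(⅙) = U/6)
X(-19, -1) + 194*196 = (⅙)*(-1) + 194*196 = -⅙ + 38024 = 228143/6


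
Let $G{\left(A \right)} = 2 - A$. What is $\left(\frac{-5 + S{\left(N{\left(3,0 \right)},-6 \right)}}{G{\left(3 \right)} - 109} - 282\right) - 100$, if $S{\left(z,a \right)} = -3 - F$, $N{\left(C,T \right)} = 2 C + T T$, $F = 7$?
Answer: $- \frac{8401}{22} \approx -381.86$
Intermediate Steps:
$N{\left(C,T \right)} = T^{2} + 2 C$ ($N{\left(C,T \right)} = 2 C + T^{2} = T^{2} + 2 C$)
$S{\left(z,a \right)} = -10$ ($S{\left(z,a \right)} = -3 - 7 = -10$)
$\left(\frac{-5 + S{\left(N{\left(3,0 \right)},-6 \right)}}{G{\left(3 \right)} - 109} - 282\right) - 100 = \left(\frac{-5 - 10}{\left(2 - 3\right) - 109} - 282\right) - 100 = \left(- \frac{15}{\left(2 - 3\right) - 109} - 282\right) - 100 = \left(- \frac{15}{-1 - 109} - 282\right) - 100 = \left(- \frac{15}{-110} - 282\right) - 100 = \left(\left(-15\right) \left(- \frac{1}{110}\right) - 282\right) - 100 = \left(\frac{3}{22} - 282\right) - 100 = - \frac{6201}{22} - 100 = - \frac{8401}{22}$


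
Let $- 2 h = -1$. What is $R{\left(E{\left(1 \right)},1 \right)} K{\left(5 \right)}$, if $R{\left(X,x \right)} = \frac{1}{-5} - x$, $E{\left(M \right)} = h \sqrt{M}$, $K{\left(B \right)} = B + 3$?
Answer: $- \frac{48}{5} \approx -9.6$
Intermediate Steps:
$h = \frac{1}{2}$ ($h = \left(- \frac{1}{2}\right) \left(-1\right) = \frac{1}{2} \approx 0.5$)
$K{\left(B \right)} = 3 + B$
$E{\left(M \right)} = \frac{\sqrt{M}}{2}$
$R{\left(X,x \right)} = - \frac{1}{5} - x$
$R{\left(E{\left(1 \right)},1 \right)} K{\left(5 \right)} = \left(- \frac{1}{5} - 1\right) \left(3 + 5\right) = \left(- \frac{1}{5} - 1\right) 8 = \left(- \frac{6}{5}\right) 8 = - \frac{48}{5}$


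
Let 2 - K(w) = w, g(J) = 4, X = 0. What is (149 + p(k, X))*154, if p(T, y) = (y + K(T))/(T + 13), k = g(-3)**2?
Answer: 663278/29 ≈ 22872.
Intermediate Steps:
K(w) = 2 - w
k = 16 (k = 4**2 = 16)
p(T, y) = (2 + y - T)/(13 + T) (p(T, y) = (y + (2 - T))/(T + 13) = (2 + y - T)/(13 + T))
(149 + p(k, X))*154 = (149 + (2 + 0 - 1*16)/(13 + 16))*154 = (149 + (2 + 0 - 16)/29)*154 = (149 + (1/29)*(-14))*154 = (149 - 14/29)*154 = (4307/29)*154 = 663278/29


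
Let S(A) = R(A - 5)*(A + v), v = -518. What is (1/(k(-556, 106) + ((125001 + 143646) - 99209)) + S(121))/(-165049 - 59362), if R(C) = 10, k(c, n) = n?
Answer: 673089679/38047538584 ≈ 0.017691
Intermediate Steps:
S(A) = -5180 + 10*A (S(A) = 10*(A - 518) = 10*(-518 + A) = -5180 + 10*A)
(1/(k(-556, 106) + ((125001 + 143646) - 99209)) + S(121))/(-165049 - 59362) = (1/(106 + ((125001 + 143646) - 99209)) + (-5180 + 10*121))/(-165049 - 59362) = (1/(106 + (268647 - 99209)) + (-5180 + 1210))/(-224411) = (1/(106 + 169438) - 3970)*(-1/224411) = (1/169544 - 3970)*(-1/224411) = -673089679/169544*(-1/224411) = 673089679/38047538584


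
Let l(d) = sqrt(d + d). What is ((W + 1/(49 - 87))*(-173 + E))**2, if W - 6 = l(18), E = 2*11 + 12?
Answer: 3999930025/1444 ≈ 2.7700e+6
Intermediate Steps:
l(d) = sqrt(2)*sqrt(d) (l(d) = sqrt(2*d) = sqrt(2)*sqrt(d))
E = 34 (E = 22 + 12 = 34)
W = 12 (W = 6 + sqrt(2)*sqrt(18) = 6 + sqrt(2)*(3*sqrt(2)) = 6 + 6 = 12)
((W + 1/(49 - 87))*(-173 + E))**2 = ((12 + 1/(49 - 87))*(-173 + 34))**2 = ((12 + 1/(-38))*(-139))**2 = ((12 - 1/38)*(-139))**2 = ((455/38)*(-139))**2 = (-63245/38)**2 = 3999930025/1444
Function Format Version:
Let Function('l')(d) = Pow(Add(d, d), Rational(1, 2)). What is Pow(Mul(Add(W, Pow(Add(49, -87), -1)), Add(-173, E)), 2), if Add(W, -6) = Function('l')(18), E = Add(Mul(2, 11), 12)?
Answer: Rational(3999930025, 1444) ≈ 2.7700e+6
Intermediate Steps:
Function('l')(d) = Mul(Pow(2, Rational(1, 2)), Pow(d, Rational(1, 2))) (Function('l')(d) = Pow(Mul(2, d), Rational(1, 2)) = Mul(Pow(2, Rational(1, 2)), Pow(d, Rational(1, 2))))
E = 34 (E = Add(22, 12) = 34)
W = 12 (W = Add(6, Mul(Pow(2, Rational(1, 2)), Pow(18, Rational(1, 2)))) = Add(6, Mul(Pow(2, Rational(1, 2)), Mul(3, Pow(2, Rational(1, 2))))) = Add(6, 6) = 12)
Pow(Mul(Add(W, Pow(Add(49, -87), -1)), Add(-173, E)), 2) = Pow(Mul(Add(12, Pow(Add(49, -87), -1)), Add(-173, 34)), 2) = Pow(Mul(Add(12, Pow(-38, -1)), -139), 2) = Pow(Mul(Add(12, Rational(-1, 38)), -139), 2) = Pow(Mul(Rational(455, 38), -139), 2) = Pow(Rational(-63245, 38), 2) = Rational(3999930025, 1444)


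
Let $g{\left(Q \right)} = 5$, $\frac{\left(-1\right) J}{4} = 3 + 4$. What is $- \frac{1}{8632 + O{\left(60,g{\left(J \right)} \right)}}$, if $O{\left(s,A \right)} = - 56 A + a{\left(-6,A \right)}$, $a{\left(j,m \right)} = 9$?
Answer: $- \frac{1}{8361} \approx -0.0001196$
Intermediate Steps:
$J = -28$ ($J = - 4 \left(3 + 4\right) = \left(-4\right) 7 = -28$)
$O{\left(s,A \right)} = 9 - 56 A$ ($O{\left(s,A \right)} = - 56 A + 9 = 9 - 56 A$)
$- \frac{1}{8632 + O{\left(60,g{\left(J \right)} \right)}} = - \frac{1}{8632 + \left(9 - 280\right)} = - \frac{1}{8632 - 271} = - \frac{1}{8361}$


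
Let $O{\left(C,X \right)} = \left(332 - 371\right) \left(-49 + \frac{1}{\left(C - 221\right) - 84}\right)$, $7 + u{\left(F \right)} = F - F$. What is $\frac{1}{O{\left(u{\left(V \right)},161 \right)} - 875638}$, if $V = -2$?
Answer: $- \frac{8}{6989815} \approx -1.1445 \cdot 10^{-6}$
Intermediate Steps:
$u{\left(F \right)} = -7$ ($u{\left(F \right)} = -7 + \left(F - F\right) = -7 + 0 = -7$)
$O{\left(C,X \right)} = 1911 - \frac{39}{-305 + C}$ ($O{\left(C,X \right)} = - 39 \left(-49 + \frac{1}{\left(-221 + C\right) - 84}\right) = - 39 \left(-49 + \frac{1}{-305 + C}\right) = 1911 - \frac{39}{-305 + C}$)
$\frac{1}{O{\left(u{\left(V \right)},161 \right)} - 875638} = \frac{1}{\frac{39 \left(-14946 + 49 \left(-7\right)\right)}{-305 - 7} - 875638} = \frac{1}{\frac{39 \left(-14946 - 343\right)}{-312} - 875638} = \frac{1}{39 \left(- \frac{1}{312}\right) \left(-15289\right) - 875638} = \frac{1}{\frac{15289}{8} - 875638} = \frac{1}{- \frac{6989815}{8}} = - \frac{8}{6989815}$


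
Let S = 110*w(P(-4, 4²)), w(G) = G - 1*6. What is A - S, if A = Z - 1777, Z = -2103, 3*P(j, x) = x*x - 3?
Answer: -37490/3 ≈ -12497.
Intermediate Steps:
P(j, x) = -1 + x²/3 (P(j, x) = (x*x - 3)/3 = (x² - 3)/3 = (-3 + x²)/3 = -1 + x²/3)
w(G) = -6 + G (w(G) = G - 6 = -6 + G)
A = -3880 (A = -2103 - 1777 = -3880)
S = 25850/3 (S = 110*(-6 + (-1 + (4²)²/3)) = 110*(-6 + (-1 + (⅓)*16²)) = 110*(-6 + (-1 + (⅓)*256)) = 110*(-6 + (-1 + 256/3)) = 110*(-6 + 253/3) = 110*(235/3) = 25850/3 ≈ 8616.7)
A - S = -3880 - 1*25850/3 = -3880 - 25850/3 = -37490/3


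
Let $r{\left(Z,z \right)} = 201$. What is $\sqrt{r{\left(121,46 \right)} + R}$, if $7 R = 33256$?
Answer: $\frac{\sqrt{242641}}{7} \approx 70.369$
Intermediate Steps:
$R = \frac{33256}{7}$ ($R = \frac{1}{7} \cdot 33256 = \frac{33256}{7} \approx 4750.9$)
$\sqrt{r{\left(121,46 \right)} + R} = \sqrt{201 + \frac{33256}{7}} = \sqrt{\frac{34663}{7}} = \frac{\sqrt{242641}}{7}$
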